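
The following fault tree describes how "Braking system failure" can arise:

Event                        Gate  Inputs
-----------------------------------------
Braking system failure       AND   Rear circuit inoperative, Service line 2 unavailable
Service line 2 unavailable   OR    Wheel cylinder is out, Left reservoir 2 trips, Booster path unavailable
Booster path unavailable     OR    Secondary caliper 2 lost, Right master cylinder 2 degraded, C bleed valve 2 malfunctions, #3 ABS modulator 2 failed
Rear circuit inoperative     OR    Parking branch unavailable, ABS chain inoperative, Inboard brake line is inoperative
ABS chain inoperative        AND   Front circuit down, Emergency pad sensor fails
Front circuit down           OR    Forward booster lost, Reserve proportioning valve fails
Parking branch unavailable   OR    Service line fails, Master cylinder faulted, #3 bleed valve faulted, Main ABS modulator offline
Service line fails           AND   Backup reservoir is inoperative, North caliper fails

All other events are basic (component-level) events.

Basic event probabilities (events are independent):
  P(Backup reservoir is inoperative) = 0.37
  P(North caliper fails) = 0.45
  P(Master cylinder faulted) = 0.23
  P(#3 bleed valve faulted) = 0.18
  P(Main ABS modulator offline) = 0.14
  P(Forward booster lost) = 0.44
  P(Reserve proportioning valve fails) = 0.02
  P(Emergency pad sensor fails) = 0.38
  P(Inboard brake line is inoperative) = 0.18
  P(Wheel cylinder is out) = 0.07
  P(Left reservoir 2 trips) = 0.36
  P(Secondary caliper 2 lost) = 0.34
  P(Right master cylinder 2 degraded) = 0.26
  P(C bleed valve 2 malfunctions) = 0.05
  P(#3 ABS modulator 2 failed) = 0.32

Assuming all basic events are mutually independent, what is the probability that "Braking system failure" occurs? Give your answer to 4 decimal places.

0.5625

P(Service line fails) [AND] = 0.37 × 0.45 = 0.166500
P(Parking branch unavailable) [OR] = 1 − (1−0.166500) × (1−0.23) × (1−0.18) × (1−0.14) = 0.547406
P(Front circuit down) [OR] = 1 − (1−0.44) × (1−0.02) = 0.451200
P(ABS chain inoperative) [AND] = 0.451200 × 0.38 = 0.171456
P(Rear circuit inoperative) [OR] = 1 − (1−0.547406) × (1−0.171456) × (1−0.18) = 0.692505
P(Booster path unavailable) [OR] = 1 − (1−0.34) × (1−0.26) × (1−0.05) × (1−0.32) = 0.684494
P(Service line 2 unavailable) [OR] = 1 − (1−0.07) × (1−0.36) × (1−0.684494) = 0.812211
P(Braking system failure) [AND] = 0.692505 × 0.812211 = 0.562460
Rounded to 4 decimal places: P(Braking system failure) ≈ 0.5625.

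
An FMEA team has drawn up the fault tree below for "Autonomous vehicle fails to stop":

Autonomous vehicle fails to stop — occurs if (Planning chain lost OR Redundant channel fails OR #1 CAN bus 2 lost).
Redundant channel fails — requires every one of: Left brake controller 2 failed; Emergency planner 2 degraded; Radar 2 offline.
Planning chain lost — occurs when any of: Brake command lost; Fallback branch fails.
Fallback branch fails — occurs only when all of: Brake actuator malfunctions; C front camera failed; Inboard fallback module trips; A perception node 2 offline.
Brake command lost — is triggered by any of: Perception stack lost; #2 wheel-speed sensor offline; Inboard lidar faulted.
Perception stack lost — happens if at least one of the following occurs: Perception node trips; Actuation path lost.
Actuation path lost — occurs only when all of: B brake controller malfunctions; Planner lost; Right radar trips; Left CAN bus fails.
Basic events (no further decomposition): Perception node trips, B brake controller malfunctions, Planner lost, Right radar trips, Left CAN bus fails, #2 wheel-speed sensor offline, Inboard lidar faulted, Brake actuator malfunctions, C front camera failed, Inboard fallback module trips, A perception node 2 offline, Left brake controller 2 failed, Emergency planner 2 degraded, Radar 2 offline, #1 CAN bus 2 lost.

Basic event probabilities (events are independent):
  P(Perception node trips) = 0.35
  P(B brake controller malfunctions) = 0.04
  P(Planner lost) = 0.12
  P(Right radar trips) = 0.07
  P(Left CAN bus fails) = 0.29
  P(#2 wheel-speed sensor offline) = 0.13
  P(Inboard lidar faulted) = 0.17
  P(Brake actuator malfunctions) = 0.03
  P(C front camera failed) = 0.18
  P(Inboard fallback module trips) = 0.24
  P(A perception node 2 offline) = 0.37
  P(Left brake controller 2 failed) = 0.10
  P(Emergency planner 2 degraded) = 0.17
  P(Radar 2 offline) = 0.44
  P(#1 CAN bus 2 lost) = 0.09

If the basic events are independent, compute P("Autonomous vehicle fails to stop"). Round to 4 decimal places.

P(Actuation path lost) [AND] = 0.04 × 0.12 × 0.07 × 0.29 = 0.000097
P(Perception stack lost) [OR] = 1 − (1−0.35) × (1−0.000097) = 0.350063
P(Brake command lost) [OR] = 1 − (1−0.350063) × (1−0.13) × (1−0.17) = 0.530680
P(Fallback branch fails) [AND] = 0.03 × 0.18 × 0.24 × 0.37 = 0.000480
P(Planning chain lost) [OR] = 1 − (1−0.530680) × (1−0.000480) = 0.530905
P(Redundant channel fails) [AND] = 0.10 × 0.17 × 0.44 = 0.007480
P(Autonomous vehicle fails to stop) [OR] = 1 − (1−0.530905) × (1−0.007480) × (1−0.09) = 0.576317
Rounded to 4 decimal places: P(Autonomous vehicle fails to stop) ≈ 0.5763.

0.5763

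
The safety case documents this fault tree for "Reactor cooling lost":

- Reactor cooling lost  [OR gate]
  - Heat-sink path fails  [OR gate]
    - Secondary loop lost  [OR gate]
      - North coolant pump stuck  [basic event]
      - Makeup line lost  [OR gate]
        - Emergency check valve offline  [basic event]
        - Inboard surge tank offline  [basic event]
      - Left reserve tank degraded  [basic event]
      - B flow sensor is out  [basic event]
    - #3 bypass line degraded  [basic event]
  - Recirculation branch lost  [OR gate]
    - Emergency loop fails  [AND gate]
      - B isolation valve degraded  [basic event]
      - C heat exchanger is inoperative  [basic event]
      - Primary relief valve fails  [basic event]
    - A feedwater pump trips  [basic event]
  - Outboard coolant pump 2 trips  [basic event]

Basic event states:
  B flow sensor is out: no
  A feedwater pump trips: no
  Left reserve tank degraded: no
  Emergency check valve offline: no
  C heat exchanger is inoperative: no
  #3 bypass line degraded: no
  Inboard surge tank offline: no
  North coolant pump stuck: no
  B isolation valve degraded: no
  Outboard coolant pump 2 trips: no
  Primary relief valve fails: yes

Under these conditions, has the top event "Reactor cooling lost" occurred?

Makeup line lost [OR]: Emergency check valve offline=not, Inboard surge tank offline=not → no input occurs → does not occur.
Secondary loop lost [OR]: North coolant pump stuck=not, Makeup line lost=not, Left reserve tank degraded=not, B flow sensor is out=not → no input occurs → does not occur.
Heat-sink path fails [OR]: Secondary loop lost=not, #3 bypass line degraded=not → no input occurs → does not occur.
Emergency loop fails [AND]: B isolation valve degraded=not, C heat exchanger is inoperative=not, Primary relief valve fails=occurs → not all inputs occur → does not occur.
Recirculation branch lost [OR]: Emergency loop fails=not, A feedwater pump trips=not → no input occurs → does not occur.
Reactor cooling lost [OR]: Heat-sink path fails=not, Recirculation branch lost=not, Outboard coolant pump 2 trips=not → no input occurs → does not occur.

No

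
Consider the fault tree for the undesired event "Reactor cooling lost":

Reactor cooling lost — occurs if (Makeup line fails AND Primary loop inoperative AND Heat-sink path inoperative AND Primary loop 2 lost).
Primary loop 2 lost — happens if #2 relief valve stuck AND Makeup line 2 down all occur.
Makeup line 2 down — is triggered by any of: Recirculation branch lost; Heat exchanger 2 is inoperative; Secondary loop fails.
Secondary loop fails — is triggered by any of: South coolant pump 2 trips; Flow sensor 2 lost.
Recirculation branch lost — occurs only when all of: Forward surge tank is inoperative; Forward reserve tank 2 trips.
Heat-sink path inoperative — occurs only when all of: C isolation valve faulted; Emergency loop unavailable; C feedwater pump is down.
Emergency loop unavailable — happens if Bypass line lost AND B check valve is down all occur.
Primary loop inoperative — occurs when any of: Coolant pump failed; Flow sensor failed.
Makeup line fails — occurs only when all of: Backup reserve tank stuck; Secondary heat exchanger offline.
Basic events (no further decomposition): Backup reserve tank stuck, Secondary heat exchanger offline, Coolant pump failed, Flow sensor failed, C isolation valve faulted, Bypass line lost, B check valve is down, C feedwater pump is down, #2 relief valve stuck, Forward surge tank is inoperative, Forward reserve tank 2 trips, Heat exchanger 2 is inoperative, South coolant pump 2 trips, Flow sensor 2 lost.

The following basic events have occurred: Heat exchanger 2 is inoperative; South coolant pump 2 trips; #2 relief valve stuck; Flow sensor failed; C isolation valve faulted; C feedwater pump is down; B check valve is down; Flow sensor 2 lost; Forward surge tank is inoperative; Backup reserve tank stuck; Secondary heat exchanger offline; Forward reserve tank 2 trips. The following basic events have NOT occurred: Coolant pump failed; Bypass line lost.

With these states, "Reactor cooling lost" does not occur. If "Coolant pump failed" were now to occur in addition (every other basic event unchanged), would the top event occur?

No

Counterfactual: set "Coolant pump failed" to occurred.
Makeup line fails [AND]: Backup reserve tank stuck=occurs, Secondary heat exchanger offline=occurs → all inputs occur → occurs.
Primary loop inoperative [OR]: Coolant pump failed=occurs, Flow sensor failed=occurs → at least one input occurs → occurs.
Emergency loop unavailable [AND]: Bypass line lost=not, B check valve is down=occurs → not all inputs occur → does not occur.
Heat-sink path inoperative [AND]: C isolation valve faulted=occurs, Emergency loop unavailable=not, C feedwater pump is down=occurs → not all inputs occur → does not occur.
Recirculation branch lost [AND]: Forward surge tank is inoperative=occurs, Forward reserve tank 2 trips=occurs → all inputs occur → occurs.
Secondary loop fails [OR]: South coolant pump 2 trips=occurs, Flow sensor 2 lost=occurs → at least one input occurs → occurs.
Makeup line 2 down [OR]: Recirculation branch lost=occurs, Heat exchanger 2 is inoperative=occurs, Secondary loop fails=occurs → at least one input occurs → occurs.
Primary loop 2 lost [AND]: #2 relief valve stuck=occurs, Makeup line 2 down=occurs → all inputs occur → occurs.
Reactor cooling lost [AND]: Makeup line fails=occurs, Primary loop inoperative=occurs, Heat-sink path inoperative=not, Primary loop 2 lost=occurs → not all inputs occur → does not occur.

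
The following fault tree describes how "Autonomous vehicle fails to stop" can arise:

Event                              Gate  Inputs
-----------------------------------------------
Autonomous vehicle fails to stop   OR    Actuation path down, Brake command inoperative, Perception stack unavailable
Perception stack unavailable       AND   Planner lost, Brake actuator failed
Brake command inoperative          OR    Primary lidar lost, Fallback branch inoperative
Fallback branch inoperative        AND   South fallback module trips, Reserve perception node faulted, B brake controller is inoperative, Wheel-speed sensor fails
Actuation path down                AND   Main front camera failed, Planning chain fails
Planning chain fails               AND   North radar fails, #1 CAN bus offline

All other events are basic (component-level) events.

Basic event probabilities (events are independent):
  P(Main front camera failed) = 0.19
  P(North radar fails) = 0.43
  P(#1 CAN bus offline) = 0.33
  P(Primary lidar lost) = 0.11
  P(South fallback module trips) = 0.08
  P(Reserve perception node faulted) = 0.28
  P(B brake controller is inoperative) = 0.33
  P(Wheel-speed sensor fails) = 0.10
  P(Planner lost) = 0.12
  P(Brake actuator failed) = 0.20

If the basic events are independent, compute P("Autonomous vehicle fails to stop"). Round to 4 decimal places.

P(Planning chain fails) [AND] = 0.43 × 0.33 = 0.141900
P(Actuation path down) [AND] = 0.19 × 0.141900 = 0.026961
P(Fallback branch inoperative) [AND] = 0.08 × 0.28 × 0.33 × 0.10 = 0.000739
P(Brake command inoperative) [OR] = 1 − (1−0.11) × (1−0.000739) = 0.110658
P(Perception stack unavailable) [AND] = 0.12 × 0.20 = 0.024000
P(Autonomous vehicle fails to stop) [OR] = 1 − (1−0.026961) × (1−0.110658) × (1−0.024000) = 0.155404
Rounded to 4 decimal places: P(Autonomous vehicle fails to stop) ≈ 0.1554.

0.1554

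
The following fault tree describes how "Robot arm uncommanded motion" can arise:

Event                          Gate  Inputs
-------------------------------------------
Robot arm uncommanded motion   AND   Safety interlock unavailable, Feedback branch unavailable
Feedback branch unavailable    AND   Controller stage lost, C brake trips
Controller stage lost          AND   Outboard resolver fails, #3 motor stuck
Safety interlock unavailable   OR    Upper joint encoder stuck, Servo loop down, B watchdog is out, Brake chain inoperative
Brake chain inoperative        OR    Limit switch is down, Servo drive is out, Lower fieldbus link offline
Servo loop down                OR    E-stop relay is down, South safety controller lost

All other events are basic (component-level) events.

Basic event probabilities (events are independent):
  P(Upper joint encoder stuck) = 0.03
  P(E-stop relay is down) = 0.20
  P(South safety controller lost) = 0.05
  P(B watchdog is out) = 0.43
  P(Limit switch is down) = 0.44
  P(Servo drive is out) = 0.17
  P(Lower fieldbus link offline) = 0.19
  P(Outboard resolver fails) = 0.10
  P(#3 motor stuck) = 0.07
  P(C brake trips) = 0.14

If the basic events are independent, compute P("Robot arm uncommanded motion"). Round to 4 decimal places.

P(Servo loop down) [OR] = 1 − (1−0.20) × (1−0.05) = 0.240000
P(Brake chain inoperative) [OR] = 1 − (1−0.44) × (1−0.17) × (1−0.19) = 0.623512
P(Safety interlock unavailable) [OR] = 1 − (1−0.03) × (1−0.240000) × (1−0.43) × (1−0.623512) = 0.841798
P(Controller stage lost) [AND] = 0.10 × 0.07 = 0.007000
P(Feedback branch unavailable) [AND] = 0.007000 × 0.14 = 0.000980
P(Robot arm uncommanded motion) [AND] = 0.841798 × 0.000980 = 0.000825
Rounded to 4 decimal places: P(Robot arm uncommanded motion) ≈ 0.0008.

0.0008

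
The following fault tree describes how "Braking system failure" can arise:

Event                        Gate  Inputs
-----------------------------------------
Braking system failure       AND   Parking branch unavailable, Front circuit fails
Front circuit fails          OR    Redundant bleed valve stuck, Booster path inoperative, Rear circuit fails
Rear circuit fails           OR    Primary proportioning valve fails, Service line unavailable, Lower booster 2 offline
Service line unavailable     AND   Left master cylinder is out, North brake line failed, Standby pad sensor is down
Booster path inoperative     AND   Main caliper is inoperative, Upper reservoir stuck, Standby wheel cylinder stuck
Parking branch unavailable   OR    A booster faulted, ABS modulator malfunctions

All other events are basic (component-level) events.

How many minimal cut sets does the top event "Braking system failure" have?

Parking branch unavailable [OR]: union of children's cut sets → 2 cut set(s).
Booster path inoperative [AND]: one cut set from each child combined → 1 × 1 × 1 = 1 cut set(s).
Service line unavailable [AND]: one cut set from each child combined → 1 × 1 × 1 = 1 cut set(s).
Rear circuit fails [OR]: union of children's cut sets → 3 cut set(s).
Front circuit fails [OR]: union of children's cut sets → 5 cut set(s).
Braking system failure [AND]: one cut set from each child combined → 2 × 5 = 10 cut set(s).
Minimal cut sets: {A booster faulted, Redundant bleed valve stuck}; {A booster faulted, Main caliper is inoperative, Standby wheel cylinder stuck, Upper reservoir stuck}; {A booster faulted, Primary proportioning valve fails}; {A booster faulted, Left master cylinder is out, North brake line failed, Standby pad sensor is down}; {A booster faulted, Lower booster 2 offline}; {ABS modulator malfunctions, Redundant bleed valve stuck}; {ABS modulator malfunctions, Main caliper is inoperative, Standby wheel cylinder stuck, Upper reservoir stuck}; {ABS modulator malfunctions, Primary proportioning valve fails}; {ABS modulator malfunctions, Left master cylinder is out, North brake line failed, Standby pad sensor is down}; {ABS modulator malfunctions, Lower booster 2 offline}.

10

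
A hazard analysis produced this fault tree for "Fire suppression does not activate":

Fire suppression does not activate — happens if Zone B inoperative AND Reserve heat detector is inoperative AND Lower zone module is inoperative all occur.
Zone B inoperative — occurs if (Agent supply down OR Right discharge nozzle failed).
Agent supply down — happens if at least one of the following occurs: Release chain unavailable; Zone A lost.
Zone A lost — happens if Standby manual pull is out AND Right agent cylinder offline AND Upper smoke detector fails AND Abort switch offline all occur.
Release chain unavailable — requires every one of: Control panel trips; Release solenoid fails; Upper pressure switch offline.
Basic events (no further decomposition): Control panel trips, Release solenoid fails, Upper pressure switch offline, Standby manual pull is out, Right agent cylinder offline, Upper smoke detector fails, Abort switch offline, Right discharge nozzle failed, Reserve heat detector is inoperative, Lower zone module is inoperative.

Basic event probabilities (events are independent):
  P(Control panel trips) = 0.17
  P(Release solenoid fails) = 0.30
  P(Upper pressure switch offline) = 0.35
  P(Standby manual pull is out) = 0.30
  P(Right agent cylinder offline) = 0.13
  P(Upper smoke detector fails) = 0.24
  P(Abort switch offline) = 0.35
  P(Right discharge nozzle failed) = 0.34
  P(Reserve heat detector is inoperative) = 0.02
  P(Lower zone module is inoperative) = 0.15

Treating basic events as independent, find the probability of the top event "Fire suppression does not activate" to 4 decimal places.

P(Release chain unavailable) [AND] = 0.17 × 0.30 × 0.35 = 0.017850
P(Zone A lost) [AND] = 0.30 × 0.13 × 0.24 × 0.35 = 0.003276
P(Agent supply down) [OR] = 1 − (1−0.017850) × (1−0.003276) = 0.021068
P(Zone B inoperative) [OR] = 1 − (1−0.021068) × (1−0.34) = 0.353905
P(Fire suppression does not activate) [AND] = 0.353905 × 0.02 × 0.15 = 0.001062
Rounded to 4 decimal places: P(Fire suppression does not activate) ≈ 0.0011.

0.0011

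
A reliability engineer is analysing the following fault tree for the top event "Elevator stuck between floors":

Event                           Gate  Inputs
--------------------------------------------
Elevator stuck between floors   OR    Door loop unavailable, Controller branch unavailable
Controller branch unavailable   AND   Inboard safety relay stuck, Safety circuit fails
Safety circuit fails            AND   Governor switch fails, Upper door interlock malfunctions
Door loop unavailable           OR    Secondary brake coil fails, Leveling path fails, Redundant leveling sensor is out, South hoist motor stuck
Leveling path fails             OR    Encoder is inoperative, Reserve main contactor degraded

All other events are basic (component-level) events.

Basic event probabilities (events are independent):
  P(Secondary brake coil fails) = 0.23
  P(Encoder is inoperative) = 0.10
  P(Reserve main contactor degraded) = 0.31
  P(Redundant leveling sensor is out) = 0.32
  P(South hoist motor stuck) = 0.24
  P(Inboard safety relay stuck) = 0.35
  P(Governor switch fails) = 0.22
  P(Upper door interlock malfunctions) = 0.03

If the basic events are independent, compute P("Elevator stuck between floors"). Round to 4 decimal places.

P(Leveling path fails) [OR] = 1 − (1−0.10) × (1−0.31) = 0.379000
P(Door loop unavailable) [OR] = 1 − (1−0.23) × (1−0.379000) × (1−0.32) × (1−0.24) = 0.752882
P(Safety circuit fails) [AND] = 0.22 × 0.03 = 0.006600
P(Controller branch unavailable) [AND] = 0.35 × 0.006600 = 0.002310
P(Elevator stuck between floors) [OR] = 1 − (1−0.752882) × (1−0.002310) = 0.753453
Rounded to 4 decimal places: P(Elevator stuck between floors) ≈ 0.7535.

0.7535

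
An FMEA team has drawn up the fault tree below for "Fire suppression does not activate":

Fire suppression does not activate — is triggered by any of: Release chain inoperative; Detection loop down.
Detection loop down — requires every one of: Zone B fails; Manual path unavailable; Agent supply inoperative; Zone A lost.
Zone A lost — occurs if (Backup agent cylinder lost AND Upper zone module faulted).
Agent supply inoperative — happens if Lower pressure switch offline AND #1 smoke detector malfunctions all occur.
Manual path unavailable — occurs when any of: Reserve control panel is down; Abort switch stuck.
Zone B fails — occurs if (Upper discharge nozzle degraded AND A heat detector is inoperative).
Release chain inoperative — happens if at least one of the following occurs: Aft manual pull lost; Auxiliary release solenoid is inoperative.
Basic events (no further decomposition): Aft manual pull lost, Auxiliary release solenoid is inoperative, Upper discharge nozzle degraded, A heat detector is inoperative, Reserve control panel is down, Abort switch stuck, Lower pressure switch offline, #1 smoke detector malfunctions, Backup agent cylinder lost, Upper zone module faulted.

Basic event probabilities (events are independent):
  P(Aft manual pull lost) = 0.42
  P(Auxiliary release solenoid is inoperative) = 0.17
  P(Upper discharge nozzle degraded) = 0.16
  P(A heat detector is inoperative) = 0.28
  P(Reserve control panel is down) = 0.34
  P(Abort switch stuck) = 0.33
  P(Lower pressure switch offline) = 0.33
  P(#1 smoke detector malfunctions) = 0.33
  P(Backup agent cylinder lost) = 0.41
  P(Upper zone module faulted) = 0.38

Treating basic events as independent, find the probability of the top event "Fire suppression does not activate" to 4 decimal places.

0.5188

P(Release chain inoperative) [OR] = 1 − (1−0.42) × (1−0.17) = 0.518600
P(Zone B fails) [AND] = 0.16 × 0.28 = 0.044800
P(Manual path unavailable) [OR] = 1 − (1−0.34) × (1−0.33) = 0.557800
P(Agent supply inoperative) [AND] = 0.33 × 0.33 = 0.108900
P(Zone A lost) [AND] = 0.41 × 0.38 = 0.155800
P(Detection loop down) [AND] = 0.044800 × 0.557800 × 0.108900 × 0.155800 = 0.000424
P(Fire suppression does not activate) [OR] = 1 − (1−0.518600) × (1−0.000424) = 0.518804
Rounded to 4 decimal places: P(Fire suppression does not activate) ≈ 0.5188.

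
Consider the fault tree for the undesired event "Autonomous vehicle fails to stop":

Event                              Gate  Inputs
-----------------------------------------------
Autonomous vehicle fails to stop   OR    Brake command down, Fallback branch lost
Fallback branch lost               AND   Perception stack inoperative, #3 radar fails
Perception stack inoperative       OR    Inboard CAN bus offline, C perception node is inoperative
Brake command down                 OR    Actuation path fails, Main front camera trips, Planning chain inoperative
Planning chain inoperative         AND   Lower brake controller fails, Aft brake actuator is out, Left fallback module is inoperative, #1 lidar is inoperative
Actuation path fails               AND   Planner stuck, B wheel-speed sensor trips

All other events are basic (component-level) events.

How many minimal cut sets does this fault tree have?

5

Actuation path fails [AND]: one cut set from each child combined → 1 × 1 = 1 cut set(s).
Planning chain inoperative [AND]: one cut set from each child combined → 1 × 1 × 1 × 1 = 1 cut set(s).
Brake command down [OR]: union of children's cut sets → 3 cut set(s).
Perception stack inoperative [OR]: union of children's cut sets → 2 cut set(s).
Fallback branch lost [AND]: one cut set from each child combined → 2 × 1 = 2 cut set(s).
Autonomous vehicle fails to stop [OR]: union of children's cut sets → 5 cut set(s).
Minimal cut sets: {B wheel-speed sensor trips, Planner stuck}; {Main front camera trips}; {#1 lidar is inoperative, Aft brake actuator is out, Left fallback module is inoperative, Lower brake controller fails}; {#3 radar fails, Inboard CAN bus offline}; {#3 radar fails, C perception node is inoperative}.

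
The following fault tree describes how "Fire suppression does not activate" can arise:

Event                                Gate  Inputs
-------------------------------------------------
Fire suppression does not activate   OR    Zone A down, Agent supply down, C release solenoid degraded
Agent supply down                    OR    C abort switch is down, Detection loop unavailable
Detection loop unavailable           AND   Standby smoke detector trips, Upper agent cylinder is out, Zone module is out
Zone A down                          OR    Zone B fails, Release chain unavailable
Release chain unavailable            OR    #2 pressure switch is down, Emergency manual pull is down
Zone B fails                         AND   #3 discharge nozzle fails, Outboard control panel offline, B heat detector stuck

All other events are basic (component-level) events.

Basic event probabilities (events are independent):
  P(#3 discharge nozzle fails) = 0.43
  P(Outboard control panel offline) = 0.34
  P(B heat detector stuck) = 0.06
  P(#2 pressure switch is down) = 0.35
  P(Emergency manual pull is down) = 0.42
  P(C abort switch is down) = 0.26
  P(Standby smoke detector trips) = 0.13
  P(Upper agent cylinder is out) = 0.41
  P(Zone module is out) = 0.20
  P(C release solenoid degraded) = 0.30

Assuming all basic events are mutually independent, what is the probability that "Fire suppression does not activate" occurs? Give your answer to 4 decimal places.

P(Zone B fails) [AND] = 0.43 × 0.34 × 0.06 = 0.008772
P(Release chain unavailable) [OR] = 1 − (1−0.35) × (1−0.42) = 0.623000
P(Zone A down) [OR] = 1 − (1−0.008772) × (1−0.623000) = 0.626307
P(Detection loop unavailable) [AND] = 0.13 × 0.41 × 0.20 = 0.010660
P(Agent supply down) [OR] = 1 − (1−0.26) × (1−0.010660) = 0.267888
P(Fire suppression does not activate) [OR] = 1 − (1−0.626307) × (1−0.267888) × (1−0.30) = 0.808490
Rounded to 4 decimal places: P(Fire suppression does not activate) ≈ 0.8085.

0.8085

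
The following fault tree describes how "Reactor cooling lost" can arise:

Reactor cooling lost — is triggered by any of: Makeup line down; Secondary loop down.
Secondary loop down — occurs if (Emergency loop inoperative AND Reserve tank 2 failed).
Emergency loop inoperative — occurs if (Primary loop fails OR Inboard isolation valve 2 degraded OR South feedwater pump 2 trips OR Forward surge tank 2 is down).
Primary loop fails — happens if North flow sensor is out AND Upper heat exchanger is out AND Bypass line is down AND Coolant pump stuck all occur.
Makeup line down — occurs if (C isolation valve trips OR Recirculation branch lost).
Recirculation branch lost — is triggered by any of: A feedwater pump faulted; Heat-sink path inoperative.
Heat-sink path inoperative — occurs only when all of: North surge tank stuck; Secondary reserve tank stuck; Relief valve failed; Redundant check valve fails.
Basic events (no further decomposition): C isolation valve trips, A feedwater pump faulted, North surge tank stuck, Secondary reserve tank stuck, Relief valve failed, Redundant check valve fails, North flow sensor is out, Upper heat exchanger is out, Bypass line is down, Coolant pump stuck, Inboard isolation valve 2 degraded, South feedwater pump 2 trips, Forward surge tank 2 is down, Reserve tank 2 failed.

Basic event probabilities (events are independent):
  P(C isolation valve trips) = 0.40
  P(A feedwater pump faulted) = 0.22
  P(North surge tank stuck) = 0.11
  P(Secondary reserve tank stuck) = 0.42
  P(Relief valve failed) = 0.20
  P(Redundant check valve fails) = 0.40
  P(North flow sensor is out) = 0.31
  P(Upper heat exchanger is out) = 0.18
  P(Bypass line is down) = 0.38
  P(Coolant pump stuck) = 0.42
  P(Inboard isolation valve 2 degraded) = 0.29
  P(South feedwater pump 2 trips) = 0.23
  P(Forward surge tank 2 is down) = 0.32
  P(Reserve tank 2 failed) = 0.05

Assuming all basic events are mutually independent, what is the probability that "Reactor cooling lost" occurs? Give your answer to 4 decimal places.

0.5485

P(Heat-sink path inoperative) [AND] = 0.11 × 0.42 × 0.20 × 0.40 = 0.003696
P(Recirculation branch lost) [OR] = 1 − (1−0.22) × (1−0.003696) = 0.222883
P(Makeup line down) [OR] = 1 − (1−0.40) × (1−0.222883) = 0.533730
P(Primary loop fails) [AND] = 0.31 × 0.18 × 0.38 × 0.42 = 0.008906
P(Emergency loop inoperative) [OR] = 1 − (1−0.008906) × (1−0.29) × (1−0.23) × (1−0.32) = 0.631555
P(Secondary loop down) [AND] = 0.631555 × 0.05 = 0.031578
P(Reactor cooling lost) [OR] = 1 − (1−0.533730) × (1−0.031578) = 0.548454
Rounded to 4 decimal places: P(Reactor cooling lost) ≈ 0.5485.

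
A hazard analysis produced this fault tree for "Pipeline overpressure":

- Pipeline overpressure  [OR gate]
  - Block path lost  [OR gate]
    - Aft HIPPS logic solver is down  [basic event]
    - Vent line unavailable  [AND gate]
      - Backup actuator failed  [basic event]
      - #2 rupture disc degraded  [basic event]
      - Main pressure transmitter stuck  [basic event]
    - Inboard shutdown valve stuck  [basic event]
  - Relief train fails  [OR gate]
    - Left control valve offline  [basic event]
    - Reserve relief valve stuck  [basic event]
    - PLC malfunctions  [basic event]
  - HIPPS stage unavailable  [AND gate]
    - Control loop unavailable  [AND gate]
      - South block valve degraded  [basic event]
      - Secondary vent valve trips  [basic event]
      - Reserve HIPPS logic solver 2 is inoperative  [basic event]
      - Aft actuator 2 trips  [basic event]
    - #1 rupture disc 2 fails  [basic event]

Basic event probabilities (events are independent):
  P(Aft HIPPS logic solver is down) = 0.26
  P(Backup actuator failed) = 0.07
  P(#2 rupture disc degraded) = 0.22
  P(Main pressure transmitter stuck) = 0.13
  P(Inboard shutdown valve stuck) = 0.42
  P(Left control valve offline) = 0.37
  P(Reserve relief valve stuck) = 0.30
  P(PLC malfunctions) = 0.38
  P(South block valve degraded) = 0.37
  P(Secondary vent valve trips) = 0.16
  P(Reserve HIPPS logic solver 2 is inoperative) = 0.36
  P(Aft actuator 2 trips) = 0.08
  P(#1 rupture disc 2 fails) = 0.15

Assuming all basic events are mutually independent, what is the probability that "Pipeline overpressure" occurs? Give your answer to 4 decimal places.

0.8829

P(Vent line unavailable) [AND] = 0.07 × 0.22 × 0.13 = 0.002002
P(Block path lost) [OR] = 1 − (1−0.26) × (1−0.002002) × (1−0.42) = 0.571659
P(Relief train fails) [OR] = 1 − (1−0.37) × (1−0.30) × (1−0.38) = 0.726580
P(Control loop unavailable) [AND] = 0.37 × 0.16 × 0.36 × 0.08 = 0.001705
P(HIPPS stage unavailable) [AND] = 0.001705 × 0.15 = 0.000256
P(Pipeline overpressure) [OR] = 1 − (1−0.571659) × (1−0.726580) × (1−0.000256) = 0.882913
Rounded to 4 decimal places: P(Pipeline overpressure) ≈ 0.8829.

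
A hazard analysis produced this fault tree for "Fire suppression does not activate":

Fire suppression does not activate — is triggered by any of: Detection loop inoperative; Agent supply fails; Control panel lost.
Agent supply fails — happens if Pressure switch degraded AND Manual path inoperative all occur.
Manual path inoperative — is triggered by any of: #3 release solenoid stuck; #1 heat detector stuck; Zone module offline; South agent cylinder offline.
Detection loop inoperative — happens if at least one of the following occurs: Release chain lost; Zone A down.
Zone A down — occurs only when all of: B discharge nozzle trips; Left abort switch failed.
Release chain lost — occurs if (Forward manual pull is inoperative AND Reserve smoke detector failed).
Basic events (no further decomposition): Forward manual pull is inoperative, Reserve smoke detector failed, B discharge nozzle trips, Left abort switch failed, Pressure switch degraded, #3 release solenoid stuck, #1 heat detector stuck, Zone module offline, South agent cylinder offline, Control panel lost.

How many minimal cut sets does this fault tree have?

Release chain lost [AND]: one cut set from each child combined → 1 × 1 = 1 cut set(s).
Zone A down [AND]: one cut set from each child combined → 1 × 1 = 1 cut set(s).
Detection loop inoperative [OR]: union of children's cut sets → 2 cut set(s).
Manual path inoperative [OR]: union of children's cut sets → 4 cut set(s).
Agent supply fails [AND]: one cut set from each child combined → 1 × 4 = 4 cut set(s).
Fire suppression does not activate [OR]: union of children's cut sets → 7 cut set(s).
Minimal cut sets: {Forward manual pull is inoperative, Reserve smoke detector failed}; {B discharge nozzle trips, Left abort switch failed}; {#3 release solenoid stuck, Pressure switch degraded}; {#1 heat detector stuck, Pressure switch degraded}; {Pressure switch degraded, Zone module offline}; {Pressure switch degraded, South agent cylinder offline}; {Control panel lost}.

7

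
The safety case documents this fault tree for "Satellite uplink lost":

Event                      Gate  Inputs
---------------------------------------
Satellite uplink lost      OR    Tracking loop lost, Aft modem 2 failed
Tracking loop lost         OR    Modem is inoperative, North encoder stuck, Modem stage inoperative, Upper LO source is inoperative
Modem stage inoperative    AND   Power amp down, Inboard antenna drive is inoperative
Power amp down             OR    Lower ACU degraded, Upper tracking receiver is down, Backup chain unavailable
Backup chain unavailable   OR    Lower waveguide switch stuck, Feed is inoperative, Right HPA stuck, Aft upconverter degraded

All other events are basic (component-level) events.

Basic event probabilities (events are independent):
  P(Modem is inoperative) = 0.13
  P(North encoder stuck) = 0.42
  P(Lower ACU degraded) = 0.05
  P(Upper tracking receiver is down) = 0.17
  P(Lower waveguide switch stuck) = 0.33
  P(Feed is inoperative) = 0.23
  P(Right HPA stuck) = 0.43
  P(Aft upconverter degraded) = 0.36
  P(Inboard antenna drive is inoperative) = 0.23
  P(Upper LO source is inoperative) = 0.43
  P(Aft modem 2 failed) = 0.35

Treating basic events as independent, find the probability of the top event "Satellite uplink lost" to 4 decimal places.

0.8497

P(Backup chain unavailable) [OR] = 1 − (1−0.33) × (1−0.23) × (1−0.43) × (1−0.36) = 0.811800
P(Power amp down) [OR] = 1 − (1−0.05) × (1−0.17) × (1−0.811800) = 0.851604
P(Modem stage inoperative) [AND] = 0.851604 × 0.23 = 0.195869
P(Tracking loop lost) [OR] = 1 − (1−0.13) × (1−0.42) × (1−0.195869) × (1−0.43) = 0.768714
P(Satellite uplink lost) [OR] = 1 − (1−0.768714) × (1−0.35) = 0.849664
Rounded to 4 decimal places: P(Satellite uplink lost) ≈ 0.8497.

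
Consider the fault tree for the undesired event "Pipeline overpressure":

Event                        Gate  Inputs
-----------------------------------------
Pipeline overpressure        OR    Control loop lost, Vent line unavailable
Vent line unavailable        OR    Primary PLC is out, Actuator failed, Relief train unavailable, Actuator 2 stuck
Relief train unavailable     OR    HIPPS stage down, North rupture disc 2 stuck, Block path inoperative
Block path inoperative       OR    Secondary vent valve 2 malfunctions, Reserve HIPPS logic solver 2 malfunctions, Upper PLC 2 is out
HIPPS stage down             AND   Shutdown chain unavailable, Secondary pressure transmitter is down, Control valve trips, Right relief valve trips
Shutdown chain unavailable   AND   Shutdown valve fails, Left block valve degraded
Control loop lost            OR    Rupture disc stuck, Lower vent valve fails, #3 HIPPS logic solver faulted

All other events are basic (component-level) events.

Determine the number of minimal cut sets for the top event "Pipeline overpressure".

Control loop lost [OR]: union of children's cut sets → 3 cut set(s).
Shutdown chain unavailable [AND]: one cut set from each child combined → 1 × 1 = 1 cut set(s).
HIPPS stage down [AND]: one cut set from each child combined → 1 × 1 × 1 × 1 = 1 cut set(s).
Block path inoperative [OR]: union of children's cut sets → 3 cut set(s).
Relief train unavailable [OR]: union of children's cut sets → 5 cut set(s).
Vent line unavailable [OR]: union of children's cut sets → 8 cut set(s).
Pipeline overpressure [OR]: union of children's cut sets → 11 cut set(s).

11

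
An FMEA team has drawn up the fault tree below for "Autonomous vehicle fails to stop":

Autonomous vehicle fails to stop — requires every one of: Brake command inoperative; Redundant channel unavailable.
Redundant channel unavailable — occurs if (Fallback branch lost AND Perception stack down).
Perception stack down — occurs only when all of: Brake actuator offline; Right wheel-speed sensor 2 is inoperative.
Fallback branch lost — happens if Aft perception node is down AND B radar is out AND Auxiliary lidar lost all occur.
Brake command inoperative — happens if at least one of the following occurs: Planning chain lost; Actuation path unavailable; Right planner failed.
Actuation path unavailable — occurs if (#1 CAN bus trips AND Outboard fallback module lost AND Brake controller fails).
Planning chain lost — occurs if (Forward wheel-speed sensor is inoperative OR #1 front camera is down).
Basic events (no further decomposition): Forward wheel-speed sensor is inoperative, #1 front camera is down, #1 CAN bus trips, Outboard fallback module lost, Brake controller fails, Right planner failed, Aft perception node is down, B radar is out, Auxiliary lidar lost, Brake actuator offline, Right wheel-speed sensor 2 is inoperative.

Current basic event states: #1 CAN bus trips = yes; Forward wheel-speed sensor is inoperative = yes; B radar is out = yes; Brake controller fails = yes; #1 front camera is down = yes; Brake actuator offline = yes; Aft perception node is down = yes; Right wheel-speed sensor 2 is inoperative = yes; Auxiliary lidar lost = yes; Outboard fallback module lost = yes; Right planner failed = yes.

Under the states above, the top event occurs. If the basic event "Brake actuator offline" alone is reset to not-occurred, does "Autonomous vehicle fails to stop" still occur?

No

Counterfactual: set "Brake actuator offline" to not occurred.
Planning chain lost [OR]: Forward wheel-speed sensor is inoperative=occurs, #1 front camera is down=occurs → at least one input occurs → occurs.
Actuation path unavailable [AND]: #1 CAN bus trips=occurs, Outboard fallback module lost=occurs, Brake controller fails=occurs → all inputs occur → occurs.
Brake command inoperative [OR]: Planning chain lost=occurs, Actuation path unavailable=occurs, Right planner failed=occurs → at least one input occurs → occurs.
Fallback branch lost [AND]: Aft perception node is down=occurs, B radar is out=occurs, Auxiliary lidar lost=occurs → all inputs occur → occurs.
Perception stack down [AND]: Brake actuator offline=not, Right wheel-speed sensor 2 is inoperative=occurs → not all inputs occur → does not occur.
Redundant channel unavailable [AND]: Fallback branch lost=occurs, Perception stack down=not → not all inputs occur → does not occur.
Autonomous vehicle fails to stop [AND]: Brake command inoperative=occurs, Redundant channel unavailable=not → not all inputs occur → does not occur.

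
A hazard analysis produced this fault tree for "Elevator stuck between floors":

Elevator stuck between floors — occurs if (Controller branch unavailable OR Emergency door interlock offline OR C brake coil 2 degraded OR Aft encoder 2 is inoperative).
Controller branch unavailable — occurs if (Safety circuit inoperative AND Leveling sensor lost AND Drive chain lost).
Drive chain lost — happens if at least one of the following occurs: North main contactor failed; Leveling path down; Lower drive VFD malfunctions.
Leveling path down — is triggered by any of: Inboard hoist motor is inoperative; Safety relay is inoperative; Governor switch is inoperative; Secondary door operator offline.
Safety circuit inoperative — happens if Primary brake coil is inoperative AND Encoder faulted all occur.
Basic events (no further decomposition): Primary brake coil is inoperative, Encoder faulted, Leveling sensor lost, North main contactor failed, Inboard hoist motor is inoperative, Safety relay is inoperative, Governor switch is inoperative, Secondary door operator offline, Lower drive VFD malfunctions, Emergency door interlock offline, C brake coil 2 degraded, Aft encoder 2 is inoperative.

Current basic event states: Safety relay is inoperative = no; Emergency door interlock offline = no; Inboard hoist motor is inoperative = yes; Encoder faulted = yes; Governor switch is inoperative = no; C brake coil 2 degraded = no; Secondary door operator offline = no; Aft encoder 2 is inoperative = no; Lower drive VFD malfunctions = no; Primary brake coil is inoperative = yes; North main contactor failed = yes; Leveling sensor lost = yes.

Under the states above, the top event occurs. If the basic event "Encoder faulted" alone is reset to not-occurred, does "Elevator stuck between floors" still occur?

No

Counterfactual: set "Encoder faulted" to not occurred.
Safety circuit inoperative [AND]: Primary brake coil is inoperative=occurs, Encoder faulted=not → not all inputs occur → does not occur.
Leveling path down [OR]: Inboard hoist motor is inoperative=occurs, Safety relay is inoperative=not, Governor switch is inoperative=not, Secondary door operator offline=not → at least one input occurs → occurs.
Drive chain lost [OR]: North main contactor failed=occurs, Leveling path down=occurs, Lower drive VFD malfunctions=not → at least one input occurs → occurs.
Controller branch unavailable [AND]: Safety circuit inoperative=not, Leveling sensor lost=occurs, Drive chain lost=occurs → not all inputs occur → does not occur.
Elevator stuck between floors [OR]: Controller branch unavailable=not, Emergency door interlock offline=not, C brake coil 2 degraded=not, Aft encoder 2 is inoperative=not → no input occurs → does not occur.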